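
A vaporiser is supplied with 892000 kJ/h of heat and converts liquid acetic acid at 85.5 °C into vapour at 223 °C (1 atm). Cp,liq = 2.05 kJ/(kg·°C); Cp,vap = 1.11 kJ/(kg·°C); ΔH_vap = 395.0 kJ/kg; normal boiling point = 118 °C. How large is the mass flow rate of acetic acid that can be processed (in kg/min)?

Δh = 2.05×(118−85.5) + 395.0 + 1.11×(223−118) = 578.17 kJ/kg
Q = 892000 kJ/h = 247.78 kJ/s = 14867 kJ/min
ṁ = Q/Δh = 14867 / 578.17 = 25.713 kg/min

ṁ = 25.7 kg/min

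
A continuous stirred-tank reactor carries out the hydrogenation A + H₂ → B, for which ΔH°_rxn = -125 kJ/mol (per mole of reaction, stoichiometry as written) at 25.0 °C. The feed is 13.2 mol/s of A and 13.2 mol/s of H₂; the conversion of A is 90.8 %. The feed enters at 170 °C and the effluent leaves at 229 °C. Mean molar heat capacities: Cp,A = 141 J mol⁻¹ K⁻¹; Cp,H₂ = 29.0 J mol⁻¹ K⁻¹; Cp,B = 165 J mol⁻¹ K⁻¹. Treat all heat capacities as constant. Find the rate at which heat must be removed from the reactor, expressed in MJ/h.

Extent of reaction ξ = 0.908 × 13.2 = 11.986 mol/s
Reaction term: ξ·ΔH°_rxn = 11.986 × -125 = -1498.2 kJ/s
Sensible, feed 170→25 °C: -325.38 kJ/s
Outlet flows (mol/s): A 1.2144, H₂ 1.2144, B 11.986
Sensible, products 25→229 °C: 445.55 kJ/s
Q = ΔH = -1378 kJ/s = -1378 kW
Heat removed = 4960.9 MJ/h

Q_out = 4960 MJ/h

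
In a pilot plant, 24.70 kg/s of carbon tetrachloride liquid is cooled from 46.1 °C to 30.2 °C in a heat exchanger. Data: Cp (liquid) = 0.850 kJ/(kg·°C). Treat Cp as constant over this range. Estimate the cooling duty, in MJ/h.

Q_c = 1200 MJ/h

Q = ṁ·Cp·ΔT = 24.70 × 0.850 × (30.2 − 46.1) = -333.82 kJ/s
Cooling duty = 1201.8 MJ/h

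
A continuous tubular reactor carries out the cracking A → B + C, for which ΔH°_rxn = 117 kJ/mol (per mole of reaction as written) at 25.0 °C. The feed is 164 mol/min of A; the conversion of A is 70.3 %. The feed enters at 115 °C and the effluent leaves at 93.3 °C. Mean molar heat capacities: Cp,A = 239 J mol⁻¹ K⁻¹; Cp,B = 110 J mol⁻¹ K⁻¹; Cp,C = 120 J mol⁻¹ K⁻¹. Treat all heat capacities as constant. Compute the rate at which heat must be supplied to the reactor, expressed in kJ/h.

Q_in = 754000 kJ/h

Extent of reaction ξ = 0.703 × 164 = 115.29 mol/min
Reaction term: ξ·ΔH°_rxn = 115.29 × 117 = 13489 kJ/min
Sensible, feed 115→25 °C: -3527.6 kJ/min
Outlet flows (mol/min): A 48.708, B 115.29, C 115.29
Sensible, products 25→93.3 °C: 2606.2 kJ/min
Q = ΔH = 12568 kJ/min = 209.46 kW
Heat supplied = 754060 kJ/h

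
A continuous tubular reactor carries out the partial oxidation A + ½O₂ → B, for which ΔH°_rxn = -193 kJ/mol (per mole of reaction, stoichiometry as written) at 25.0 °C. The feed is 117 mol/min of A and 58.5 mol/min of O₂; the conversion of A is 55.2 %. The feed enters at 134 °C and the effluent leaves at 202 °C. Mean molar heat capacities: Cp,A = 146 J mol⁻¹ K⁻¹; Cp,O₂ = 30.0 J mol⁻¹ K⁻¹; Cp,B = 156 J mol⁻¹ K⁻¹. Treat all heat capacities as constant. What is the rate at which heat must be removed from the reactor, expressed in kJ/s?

Q_out = 187 kJ/s

Extent of reaction ξ = 0.552 × 117 = 64.584 mol/min
Reaction term: ξ·ΔH°_rxn = 64.584 × -193 = -12465 kJ/min
Sensible, feed 134→25 °C: -2053.2 kJ/min
Outlet flows (mol/min): A 52.416, O₂ 26.208, B 64.584
Sensible, products 25→202 °C: 3277 kJ/min
Q = ΔH = -11241 kJ/min = -187.35 kW
Heat removed = 187.35 kJ/s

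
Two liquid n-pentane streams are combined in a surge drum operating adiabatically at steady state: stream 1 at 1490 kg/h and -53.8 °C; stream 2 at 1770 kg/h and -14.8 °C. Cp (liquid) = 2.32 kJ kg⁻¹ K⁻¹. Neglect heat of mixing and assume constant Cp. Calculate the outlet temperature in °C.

Adiabatic, steady state ⇒ Σ ṁᵢCp,ᵢ(T_out − Tᵢ) = 0
Σ ṁᵢCp,ᵢTᵢ = 1490×2.32×-53.8 + 1770×2.32×-14.8 = -246750
Σ ṁᵢCp,ᵢ = 1490×2.32 + 1770×2.32 = 7563.2
T_out = -246750 / 7563.2 = -32.625 °C

T_out = -32.6 °C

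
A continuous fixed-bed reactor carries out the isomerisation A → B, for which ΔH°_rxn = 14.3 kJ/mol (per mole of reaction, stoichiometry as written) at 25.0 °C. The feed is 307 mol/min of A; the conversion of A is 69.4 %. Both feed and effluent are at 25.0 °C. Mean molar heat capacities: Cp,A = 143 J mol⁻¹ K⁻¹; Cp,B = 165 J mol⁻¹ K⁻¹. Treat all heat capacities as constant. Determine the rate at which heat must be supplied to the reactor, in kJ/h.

Q_in = 183000 kJ/h

Extent of reaction ξ = 0.694 × 307 = 213.06 mol/min
Reaction term: ξ·ΔH°_rxn = 213.06 × 14.3 = 3046.7 kJ/min
Q = ΔH = 3046.7 kJ/min = 50.779 kW
Heat supplied = 182800 kJ/h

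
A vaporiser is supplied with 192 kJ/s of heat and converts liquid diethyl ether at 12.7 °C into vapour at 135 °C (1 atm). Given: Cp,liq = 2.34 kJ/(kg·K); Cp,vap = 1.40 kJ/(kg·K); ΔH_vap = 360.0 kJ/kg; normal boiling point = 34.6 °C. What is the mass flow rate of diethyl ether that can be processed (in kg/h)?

ṁ = 1250 kg/h

Δh = 2.34×(34.6−12.7) + 360.0 + 1.40×(135−34.6) = 551.81 kJ/kg
Q = 192 kJ/s = 192 kJ/s = 691200 kJ/h
ṁ = Q/Δh = 691200 / 551.81 = 1252.6 kg/h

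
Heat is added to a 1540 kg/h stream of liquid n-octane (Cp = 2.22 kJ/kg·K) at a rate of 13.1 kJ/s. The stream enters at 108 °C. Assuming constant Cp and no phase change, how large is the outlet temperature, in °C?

T_out = 122 °C

Q = 13.1 kJ/s = 47160 kJ/h
ΔT = Q/(ṁ·Cp) = 47160/(1540×2.22) = 13.794 K
T_out = 108 + 13.794 = 121.79 °C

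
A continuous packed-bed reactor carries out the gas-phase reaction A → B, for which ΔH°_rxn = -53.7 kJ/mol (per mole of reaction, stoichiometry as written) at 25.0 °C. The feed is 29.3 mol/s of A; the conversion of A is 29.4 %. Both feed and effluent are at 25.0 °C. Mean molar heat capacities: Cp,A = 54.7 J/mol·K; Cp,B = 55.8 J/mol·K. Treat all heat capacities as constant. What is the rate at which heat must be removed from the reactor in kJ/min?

Q_out = 27800 kJ/min

Extent of reaction ξ = 0.294 × 29.3 = 8.6142 mol/s
Reaction term: ξ·ΔH°_rxn = 8.6142 × -53.7 = -462.58 kJ/s
Q = ΔH = -462.58 kJ/s = -462.58 kW
Heat removed = 27755 kJ/min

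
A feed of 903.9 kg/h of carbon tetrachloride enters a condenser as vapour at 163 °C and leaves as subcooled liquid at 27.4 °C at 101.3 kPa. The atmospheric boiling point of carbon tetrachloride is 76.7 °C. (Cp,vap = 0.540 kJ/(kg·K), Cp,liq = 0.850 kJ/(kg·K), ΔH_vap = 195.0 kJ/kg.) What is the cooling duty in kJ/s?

vapour 163→76.7 °C: -46.602 kJ/kg
condensation at 76.7 °C: -195 kJ/kg
liquid 76.7→27.4 °C: -41.905 kJ/kg
Δh = -46.602 + -195 + -41.905 = -283.51 kJ/kg
Q = ṁ·Δh = 903.9 kg/h × -283.51 kJ/kg = -256260 kJ/h
|Q| = 71.184 kW

Q_c = 71.2 kJ/s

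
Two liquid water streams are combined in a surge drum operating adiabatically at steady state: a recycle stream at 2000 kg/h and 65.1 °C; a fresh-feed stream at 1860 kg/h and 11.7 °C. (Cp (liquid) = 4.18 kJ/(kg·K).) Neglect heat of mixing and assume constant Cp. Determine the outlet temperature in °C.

No heat crosses the boundary, so H_out = H_in.
Σ ṁᵢCp,ᵢTᵢ = 2000×4.18×65.1 + 1860×4.18×11.7 = 635200
Σ ṁᵢCp,ᵢ = 2000×4.18 + 1860×4.18 = 16135
T_out = 635200 / 16135 = 39.368 °C

T_out = 39.4 °C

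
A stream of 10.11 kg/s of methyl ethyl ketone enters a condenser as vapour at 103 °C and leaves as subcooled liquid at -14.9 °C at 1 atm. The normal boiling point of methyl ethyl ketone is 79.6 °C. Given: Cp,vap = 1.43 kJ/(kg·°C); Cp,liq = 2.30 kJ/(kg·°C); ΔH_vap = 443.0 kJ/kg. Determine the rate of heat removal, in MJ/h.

Q_c = 25300 MJ/h

vapour 103→79.6 °C: -33.462 kJ/kg
condensation at 79.6 °C: -443 kJ/kg
liquid 79.6→-14.9 °C: -217.35 kJ/kg
Δh = -33.462 + -443 + -217.35 = -693.81 kJ/kg
Q = ṁ·Δh = 10.11 kg/s × -693.81 kJ/kg = -7014.4 kJ/s
|Q| = 7014.4 kW = 25252 MJ/h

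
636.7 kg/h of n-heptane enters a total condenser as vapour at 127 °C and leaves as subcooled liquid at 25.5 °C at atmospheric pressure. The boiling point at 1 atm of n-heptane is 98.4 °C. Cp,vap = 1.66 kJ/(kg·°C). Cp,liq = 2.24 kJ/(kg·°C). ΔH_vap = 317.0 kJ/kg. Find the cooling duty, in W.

Q_c = 93300 W

vapour 127→98.4 °C: -47.476 kJ/kg
condensation at 98.4 °C: -317 kJ/kg
liquid 98.4→25.5 °C: -163.3 kJ/kg
Δh = -47.476 + -317 + -163.3 = -527.77 kJ/kg
Q = ṁ·Δh = 636.7 kg/h × -527.77 kJ/kg = -336030 kJ/h
|Q| = 93.342 kW = 93342 W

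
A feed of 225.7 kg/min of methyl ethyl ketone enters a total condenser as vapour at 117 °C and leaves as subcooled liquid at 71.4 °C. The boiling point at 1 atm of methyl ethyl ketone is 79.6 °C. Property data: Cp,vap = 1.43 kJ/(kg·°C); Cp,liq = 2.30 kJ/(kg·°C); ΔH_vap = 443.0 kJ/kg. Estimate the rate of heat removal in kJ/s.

vapour 117→79.6 °C: -53.482 kJ/kg
condensation at 79.6 °C: -443 kJ/kg
liquid 79.6→71.4 °C: -18.86 kJ/kg
Δh = -53.482 + -443 + -18.86 = -515.34 kJ/kg
Q = ṁ·Δh = 225.7 kg/min × -515.34 kJ/kg = -116310 kJ/min
|Q| = 1938.5 kW

Q_c = 1940 kJ/s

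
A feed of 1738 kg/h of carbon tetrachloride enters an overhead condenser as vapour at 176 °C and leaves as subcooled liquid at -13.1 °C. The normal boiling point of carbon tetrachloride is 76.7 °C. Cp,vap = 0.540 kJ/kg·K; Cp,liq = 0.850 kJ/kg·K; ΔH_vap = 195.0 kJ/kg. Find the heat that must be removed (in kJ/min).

vapour 176→76.7 °C: -53.622 kJ/kg
condensation at 76.7 °C: -195 kJ/kg
liquid 76.7→-13.1 °C: -76.33 kJ/kg
Δh = -53.622 + -195 + -76.33 = -324.95 kJ/kg
Q = ṁ·Δh = 1738 kg/h × -324.95 kJ/kg = -564770 kJ/h
|Q| = 156.88 kW = 9412.8 kJ/min

Q_c = 9410 kJ/min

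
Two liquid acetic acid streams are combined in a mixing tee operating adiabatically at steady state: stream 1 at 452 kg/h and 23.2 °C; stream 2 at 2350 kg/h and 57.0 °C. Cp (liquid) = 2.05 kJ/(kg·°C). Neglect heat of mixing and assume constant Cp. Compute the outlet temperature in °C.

T_out = 51.5 °C

Adiabatic, steady state ⇒ Σ ṁᵢCp,ᵢ(T_out − Tᵢ) = 0
T_out = Σ ṁᵢCp,ᵢTᵢ / Σ ṁᵢCp,ᵢ
      = 296090 / 5744.1 = 51.548 °C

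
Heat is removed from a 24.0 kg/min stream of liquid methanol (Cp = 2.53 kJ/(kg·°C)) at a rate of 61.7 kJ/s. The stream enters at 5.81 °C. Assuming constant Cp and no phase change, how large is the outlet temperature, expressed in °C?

T_out = -55.2 °C

Q = 61.7 kJ/s = 3702 kJ/min
ΔT = Q/(ṁ·Cp) = 3702/(24.0×2.53) = 60.968 K
T_out = 5.81 − 60.968 = -55.158 °C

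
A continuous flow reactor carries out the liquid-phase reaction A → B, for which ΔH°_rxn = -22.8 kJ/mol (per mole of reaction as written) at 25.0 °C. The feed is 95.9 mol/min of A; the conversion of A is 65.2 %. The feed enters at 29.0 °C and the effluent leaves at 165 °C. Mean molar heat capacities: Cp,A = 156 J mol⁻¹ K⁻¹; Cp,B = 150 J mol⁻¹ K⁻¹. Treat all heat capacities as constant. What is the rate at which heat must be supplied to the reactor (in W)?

Extent of reaction ξ = 0.652 × 95.9 = 62.527 mol/min
Reaction term: ξ·ΔH°_rxn = 62.527 × -22.8 = -1425.6 kJ/min
Sensible, feed 29.0→25 °C: -59.842 kJ/min
Outlet flows (mol/min): A 33.373, B 62.527
Sensible, products 25→165 °C: 2041.9 kJ/min
Q = ΔH = 556.48 kJ/min = 9.2747 kW
Heat supplied = 9274.7 W

Q_in = 9270 W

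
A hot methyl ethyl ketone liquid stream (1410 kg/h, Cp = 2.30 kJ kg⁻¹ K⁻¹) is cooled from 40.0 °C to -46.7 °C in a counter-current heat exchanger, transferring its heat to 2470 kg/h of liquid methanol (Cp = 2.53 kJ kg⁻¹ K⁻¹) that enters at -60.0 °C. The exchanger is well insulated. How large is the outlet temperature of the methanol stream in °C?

Heat released by hot stream: Q = 1410 × 2.30 × (40.0 − -46.7) = 281170 kJ/h
Energy balance on cold side (adiabatic exchanger): Q = ṁ_c·Cp_c·(T_c,out − T_c,in)
T_c,out = -60.0 + 281170/(2470 × 2.53) = -15.007 °C

T_c,out = -15.0 °C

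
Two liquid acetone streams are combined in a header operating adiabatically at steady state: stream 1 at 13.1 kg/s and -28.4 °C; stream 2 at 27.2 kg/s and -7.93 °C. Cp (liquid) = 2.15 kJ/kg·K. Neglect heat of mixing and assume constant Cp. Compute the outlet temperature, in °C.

Adiabatic, steady state ⇒ Σ ṁᵢCp,ᵢ(T_out − Tᵢ) = 0
Σ ṁᵢCp,ᵢTᵢ = 13.1×2.15×-28.4 + 27.2×2.15×-7.93 = -1263.6
Σ ṁᵢCp,ᵢ = 13.1×2.15 + 27.2×2.15 = 86.645
T_out = -1263.6 / 86.645 = -14.584 °C

T_out = -14.6 °C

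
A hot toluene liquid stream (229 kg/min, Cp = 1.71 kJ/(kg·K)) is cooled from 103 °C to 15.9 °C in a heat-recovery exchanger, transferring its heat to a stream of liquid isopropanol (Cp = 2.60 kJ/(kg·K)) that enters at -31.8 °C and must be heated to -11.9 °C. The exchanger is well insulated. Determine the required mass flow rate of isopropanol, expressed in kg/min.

Heat released by hot stream: Q = 229 × 1.71 × (103 − 15.9) = 34107 kJ/min
Energy balance on cold side (adiabatic exchanger): Q = ṁ_c·Cp_c·(T_c,out − T_c,in)
ṁ_c = 34107 / [2.60 × (-11.9 − -31.8)] = 659.21 kg/min

ṁ_c = 659 kg/min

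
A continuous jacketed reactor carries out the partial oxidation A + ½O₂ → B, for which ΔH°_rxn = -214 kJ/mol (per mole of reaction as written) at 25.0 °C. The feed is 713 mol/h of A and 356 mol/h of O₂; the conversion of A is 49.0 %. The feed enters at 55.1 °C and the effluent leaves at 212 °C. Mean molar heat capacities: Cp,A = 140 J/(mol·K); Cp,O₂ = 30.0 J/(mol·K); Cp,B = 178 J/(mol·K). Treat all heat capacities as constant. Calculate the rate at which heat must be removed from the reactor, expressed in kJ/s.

Extent of reaction ξ = 0.490 × 713 = 349.37 mol/h
Reaction term: ξ·ΔH°_rxn = 349.37 × -214 = -74765 kJ/h
Sensible, feed 55.1→25 °C: -3326.1 kJ/h
Outlet flows (mol/h): A 363.63, O₂ 181.31, B 349.37
Sensible, products 25→212 °C: 22166 kJ/h
Q = ΔH = -55925 kJ/h = -15.535 kW
Heat removed = 15.535 kJ/s

Q_out = 15.5 kJ/s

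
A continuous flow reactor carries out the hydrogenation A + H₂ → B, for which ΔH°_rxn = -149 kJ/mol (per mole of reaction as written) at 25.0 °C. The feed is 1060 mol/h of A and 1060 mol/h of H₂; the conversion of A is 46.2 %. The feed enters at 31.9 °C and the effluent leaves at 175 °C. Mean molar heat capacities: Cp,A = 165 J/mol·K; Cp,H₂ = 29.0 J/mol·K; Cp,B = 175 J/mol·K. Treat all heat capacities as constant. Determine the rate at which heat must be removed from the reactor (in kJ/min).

Q_out = 749 kJ/min

Extent of reaction ξ = 0.462 × 1060 = 489.72 mol/h
Reaction term: ξ·ΔH°_rxn = 489.72 × -149 = -72968 kJ/h
Sensible, feed 31.9→25 °C: -1418.9 kJ/h
Outlet flows (mol/h): A 570.28, H₂ 570.28, B 489.72
Sensible, products 25→175 °C: 29450 kJ/h
Q = ΔH = -44937 kJ/h = -12.482 kW
Heat removed = 748.95 kJ/min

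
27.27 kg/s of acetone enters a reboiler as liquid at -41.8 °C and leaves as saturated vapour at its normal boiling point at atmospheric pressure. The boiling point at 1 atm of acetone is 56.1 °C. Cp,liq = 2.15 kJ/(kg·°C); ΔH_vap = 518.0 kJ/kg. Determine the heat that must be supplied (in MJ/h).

Q = 71500 MJ/h

liquid -41.8→56.1 °C: 210.49 kJ/kg
vaporisation at 56.1 °C: 518 kJ/kg
Δh = 210.49 + 518 = 728.49 kJ/kg
Q = ṁ·Δh = 27.27 kg/s × 728.49 kJ/kg = 19866 kJ/s
|Q| = 19866 kW = 71517 MJ/h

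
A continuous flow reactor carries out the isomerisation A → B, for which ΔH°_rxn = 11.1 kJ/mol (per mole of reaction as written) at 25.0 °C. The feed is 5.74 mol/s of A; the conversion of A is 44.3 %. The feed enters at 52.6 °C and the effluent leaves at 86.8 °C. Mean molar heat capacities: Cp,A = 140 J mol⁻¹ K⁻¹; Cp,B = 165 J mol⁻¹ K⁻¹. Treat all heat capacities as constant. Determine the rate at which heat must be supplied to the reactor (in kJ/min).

Extent of reaction ξ = 0.443 × 5.74 = 2.5428 mol/s
Reaction term: ξ·ΔH°_rxn = 2.5428 × 11.1 = 28.225 kJ/s
Sensible, feed 52.6→25 °C: -22.179 kJ/s
Outlet flows (mol/s): A 3.1972, B 2.5428
Sensible, products 25→86.8 °C: 53.591 kJ/s
Q = ΔH = 59.637 kJ/s = 59.637 kW
Heat supplied = 3578.2 kJ/min

Q_in = 3580 kJ/min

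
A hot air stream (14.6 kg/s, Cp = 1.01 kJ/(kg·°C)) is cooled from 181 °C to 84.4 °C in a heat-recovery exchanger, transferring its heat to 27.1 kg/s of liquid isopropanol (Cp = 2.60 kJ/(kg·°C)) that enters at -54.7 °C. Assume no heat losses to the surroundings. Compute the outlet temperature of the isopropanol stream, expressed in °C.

T_c,out = -34.5 °C

Heat released by hot stream: Q = 14.6 × 1.01 × (181 − 84.4) = 1424.5 kJ/s
Energy balance on cold side (adiabatic exchanger): Q = ṁ_c·Cp_c·(T_c,out − T_c,in)
T_c,out = -54.7 + 1424.5/(27.1 × 2.60) = -34.483 °C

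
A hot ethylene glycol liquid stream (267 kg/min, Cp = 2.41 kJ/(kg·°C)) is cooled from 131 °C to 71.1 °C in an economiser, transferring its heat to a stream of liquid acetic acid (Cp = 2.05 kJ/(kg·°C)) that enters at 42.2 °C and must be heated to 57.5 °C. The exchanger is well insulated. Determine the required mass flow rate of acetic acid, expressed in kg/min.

Heat released by hot stream: Q = 267 × 2.41 × (131 − 71.1) = 38544 kJ/min
Energy balance on cold side (adiabatic exchanger): Q = ṁ_c·Cp_c·(T_c,out − T_c,in)
ṁ_c = 38544 / [2.05 × (57.5 − 42.2)] = 1228.9 kg/min

ṁ_c = 1230 kg/min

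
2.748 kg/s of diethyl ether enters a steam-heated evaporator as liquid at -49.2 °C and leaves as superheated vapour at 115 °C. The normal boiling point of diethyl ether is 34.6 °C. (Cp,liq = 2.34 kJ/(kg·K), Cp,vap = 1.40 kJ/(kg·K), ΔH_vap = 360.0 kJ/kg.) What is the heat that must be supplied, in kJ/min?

liquid -49.2→34.6 °C: 196.09 kJ/kg
vaporisation at 34.6 °C: 360 kJ/kg
vapour 34.6→115 °C: 112.56 kJ/kg
Δh = 196.09 + 360 + 112.56 = 668.65 kJ/kg
Q = ṁ·Δh = 2.748 kg/s × 668.65 kJ/kg = 1837.5 kJ/s
|Q| = 1837.5 kW = 110250 kJ/min

Q = 110000 kJ/min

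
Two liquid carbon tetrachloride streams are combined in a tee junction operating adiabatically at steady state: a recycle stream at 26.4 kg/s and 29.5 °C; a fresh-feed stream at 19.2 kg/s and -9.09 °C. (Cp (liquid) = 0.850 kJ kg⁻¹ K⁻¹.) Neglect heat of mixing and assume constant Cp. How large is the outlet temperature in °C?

No heat crosses the boundary, so H_out = H_in.
Σ ṁᵢCp,ᵢTᵢ = 26.4×0.850×29.5 + 19.2×0.850×-9.09 = 513.63
Σ ṁᵢCp,ᵢ = 26.4×0.850 + 19.2×0.850 = 38.76
T_out = 513.63 / 38.76 = 13.252 °C

T_out = 13.3 °C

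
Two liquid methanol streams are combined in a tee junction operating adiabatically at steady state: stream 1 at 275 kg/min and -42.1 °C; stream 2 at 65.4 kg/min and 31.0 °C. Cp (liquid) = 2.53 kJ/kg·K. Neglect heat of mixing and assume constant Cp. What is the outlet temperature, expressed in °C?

T_out = -28.1 °C

Energy balance with Q = 0: Σ ṁᵢCp,ᵢ(T_out − Tᵢ) = 0
T_out = Σ ṁᵢCp,ᵢTᵢ / Σ ṁᵢCp,ᵢ
      = -24162 / 861.21 = -28.056 °C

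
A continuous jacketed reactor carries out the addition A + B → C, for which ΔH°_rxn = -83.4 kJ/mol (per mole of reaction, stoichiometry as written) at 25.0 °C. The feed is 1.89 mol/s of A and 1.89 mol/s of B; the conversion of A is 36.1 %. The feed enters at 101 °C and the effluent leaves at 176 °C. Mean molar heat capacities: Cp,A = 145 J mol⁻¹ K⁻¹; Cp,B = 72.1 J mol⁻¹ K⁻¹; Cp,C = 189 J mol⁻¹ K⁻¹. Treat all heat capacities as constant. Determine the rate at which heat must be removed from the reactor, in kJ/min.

Q_out = 1740 kJ/min

Extent of reaction ξ = 0.361 × 1.89 = 0.68229 mol/s
Reaction term: ξ·ΔH°_rxn = 0.68229 × -83.4 = -56.903 kJ/s
Sensible, feed 101→25 °C: -31.184 kJ/s
Outlet flows (mol/s): A 1.2077, B 1.2077, C 0.68229
Sensible, products 25→176 °C: 59.063 kJ/s
Q = ΔH = -29.024 kJ/s = -29.024 kW
Heat removed = 1741.4 kJ/min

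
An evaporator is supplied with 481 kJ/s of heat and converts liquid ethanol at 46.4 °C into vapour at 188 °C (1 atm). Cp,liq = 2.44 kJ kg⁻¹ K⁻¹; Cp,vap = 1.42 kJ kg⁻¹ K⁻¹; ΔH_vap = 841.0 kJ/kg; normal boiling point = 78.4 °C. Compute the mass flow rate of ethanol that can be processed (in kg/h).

Δh = 2.44×(78.4−46.4) + 841.0 + 1.42×(188−78.4) = 1074.7 kJ/kg
Q = 481 kJ/s = 481 kJ/s = 1.7316e+06 kJ/h
ṁ = Q/Δh = 1.7316e+06 / 1074.7 = 1611.2 kg/h

ṁ = 1610 kg/h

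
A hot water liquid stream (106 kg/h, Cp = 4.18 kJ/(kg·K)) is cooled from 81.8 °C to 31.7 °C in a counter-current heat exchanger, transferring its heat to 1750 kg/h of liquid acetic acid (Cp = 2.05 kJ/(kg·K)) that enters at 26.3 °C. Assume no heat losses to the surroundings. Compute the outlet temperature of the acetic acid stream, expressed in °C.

Heat released by hot stream: Q = 106 × 4.18 × (81.8 − 31.7) = 22198 kJ/h
Energy balance on cold side (adiabatic exchanger): Q = ṁ_c·Cp_c·(T_c,out − T_c,in)
T_c,out = 26.3 + 22198/(1750 × 2.05) = 32.488 °C

T_c,out = 32.5 °C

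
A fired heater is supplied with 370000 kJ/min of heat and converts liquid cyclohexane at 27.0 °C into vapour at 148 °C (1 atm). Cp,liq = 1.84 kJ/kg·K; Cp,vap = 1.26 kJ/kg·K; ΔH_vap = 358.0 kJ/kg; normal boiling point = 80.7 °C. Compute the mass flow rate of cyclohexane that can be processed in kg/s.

ṁ = 11.4 kg/s

Δh = 1.84×(80.7−27.0) + 358.0 + 1.26×(148−80.7) = 541.61 kJ/kg
Q = 370000 kJ/min = 6166.7 kJ/s = 6166.7 kJ/s
ṁ = Q/Δh = 6166.7 / 541.61 = 11.386 kg/s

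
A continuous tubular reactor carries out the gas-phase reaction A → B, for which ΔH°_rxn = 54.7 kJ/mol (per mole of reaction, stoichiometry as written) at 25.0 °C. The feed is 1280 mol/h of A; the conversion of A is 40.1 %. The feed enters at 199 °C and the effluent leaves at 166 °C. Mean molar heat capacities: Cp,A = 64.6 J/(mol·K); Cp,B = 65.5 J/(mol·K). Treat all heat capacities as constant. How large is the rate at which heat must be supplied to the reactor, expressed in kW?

Q_in = 7.06 kW

Extent of reaction ξ = 0.401 × 1280 = 513.28 mol/h
Reaction term: ξ·ΔH°_rxn = 513.28 × 54.7 = 28076 kJ/h
Sensible, feed 199→25 °C: -14388 kJ/h
Outlet flows (mol/h): A 766.72, B 513.28
Sensible, products 25→166 °C: 11724 kJ/h
Q = ΔH = 25413 kJ/h = 7.0591 kW
Heat supplied = 7.0591 kW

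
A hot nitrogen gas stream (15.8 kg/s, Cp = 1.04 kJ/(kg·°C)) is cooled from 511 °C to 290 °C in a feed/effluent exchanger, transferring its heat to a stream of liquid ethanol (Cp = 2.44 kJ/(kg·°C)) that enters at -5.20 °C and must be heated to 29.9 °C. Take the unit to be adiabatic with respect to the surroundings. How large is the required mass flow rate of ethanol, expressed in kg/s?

Heat released by hot stream: Q = 15.8 × 1.04 × (511 − 290) = 3631.5 kJ/s
Energy balance on cold side (adiabatic exchanger): Q = ṁ_c·Cp_c·(T_c,out − T_c,in)
ṁ_c = 3631.5 / [2.44 × (29.9 − -5.20)] = 42.402 kg/s

ṁ_c = 42.4 kg/s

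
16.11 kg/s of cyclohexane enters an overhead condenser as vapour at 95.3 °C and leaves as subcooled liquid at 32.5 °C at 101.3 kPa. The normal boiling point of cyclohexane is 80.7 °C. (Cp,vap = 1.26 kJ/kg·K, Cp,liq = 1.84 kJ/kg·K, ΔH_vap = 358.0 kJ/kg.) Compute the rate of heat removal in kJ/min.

Q_c = 450000 kJ/min

vapour 95.3→80.7 °C: -18.396 kJ/kg
condensation at 80.7 °C: -358 kJ/kg
liquid 80.7→32.5 °C: -88.688 kJ/kg
Δh = -18.396 + -358 + -88.688 = -465.08 kJ/kg
Q = ṁ·Δh = 16.11 kg/s × -465.08 kJ/kg = -7492.5 kJ/s
|Q| = 7492.5 kW = 449550 kJ/min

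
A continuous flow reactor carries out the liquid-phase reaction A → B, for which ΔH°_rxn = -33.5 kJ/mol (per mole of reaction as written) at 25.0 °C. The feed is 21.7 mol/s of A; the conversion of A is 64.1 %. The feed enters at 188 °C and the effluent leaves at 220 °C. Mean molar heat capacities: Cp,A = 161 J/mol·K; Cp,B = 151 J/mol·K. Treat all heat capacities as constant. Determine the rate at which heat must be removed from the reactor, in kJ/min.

Extent of reaction ξ = 0.641 × 21.7 = 13.91 mol/s
Reaction term: ξ·ΔH°_rxn = 13.91 × -33.5 = -465.97 kJ/s
Sensible, feed 188→25 °C: -569.47 kJ/s
Outlet flows (mol/s): A 7.7903, B 13.91
Sensible, products 25→220 °C: 654.15 kJ/s
Q = ΔH = -381.3 kJ/s = -381.3 kW
Heat removed = 22878 kJ/min

Q_out = 22900 kJ/min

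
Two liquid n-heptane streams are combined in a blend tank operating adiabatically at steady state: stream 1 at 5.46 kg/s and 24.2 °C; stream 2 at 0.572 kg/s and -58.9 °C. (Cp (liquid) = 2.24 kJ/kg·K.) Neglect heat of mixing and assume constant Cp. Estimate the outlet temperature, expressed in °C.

No heat crosses the boundary, so H_out = H_in.
T_out = Σ ṁᵢCp,ᵢTᵢ / Σ ṁᵢCp,ᵢ
      = 220.51 / 13.512 = 16.32 °C

T_out = 16.3 °C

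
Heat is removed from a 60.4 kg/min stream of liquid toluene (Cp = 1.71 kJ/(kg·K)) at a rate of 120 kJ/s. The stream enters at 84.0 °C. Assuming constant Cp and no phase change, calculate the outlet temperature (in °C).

T_out = 14.3 °C

Q = 120 kJ/s = 7200 kJ/min
ΔT = Q/(ṁ·Cp) = 7200/(60.4×1.71) = 69.711 K
T_out = 84.0 − 69.711 = 14.289 °C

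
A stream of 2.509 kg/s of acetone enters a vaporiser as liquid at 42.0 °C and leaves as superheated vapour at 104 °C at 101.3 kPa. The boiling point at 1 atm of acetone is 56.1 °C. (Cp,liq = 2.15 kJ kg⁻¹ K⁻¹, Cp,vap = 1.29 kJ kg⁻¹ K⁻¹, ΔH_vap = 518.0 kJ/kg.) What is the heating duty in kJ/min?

liquid 42.0→56.1 °C: 30.315 kJ/kg
vaporisation at 56.1 °C: 518 kJ/kg
vapour 56.1→104 °C: 61.791 kJ/kg
Δh = 30.315 + 518 + 61.791 = 610.11 kJ/kg
Q = ṁ·Δh = 2.509 kg/s × 610.11 kJ/kg = 1530.8 kJ/s
|Q| = 1530.8 kW = 91845 kJ/min

Q = 91800 kJ/min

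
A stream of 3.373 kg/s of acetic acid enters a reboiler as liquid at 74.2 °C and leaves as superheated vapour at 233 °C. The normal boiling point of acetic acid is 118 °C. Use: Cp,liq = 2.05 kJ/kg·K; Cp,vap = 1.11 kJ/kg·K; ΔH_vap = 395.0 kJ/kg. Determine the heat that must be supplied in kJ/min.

liquid 74.2→118 °C: 89.79 kJ/kg
vaporisation at 118 °C: 395 kJ/kg
vapour 118→233 °C: 127.65 kJ/kg
Δh = 89.79 + 395 + 127.65 = 612.44 kJ/kg
Q = ṁ·Δh = 3.373 kg/s × 612.44 kJ/kg = 2065.8 kJ/s
|Q| = 2065.8 kW = 123950 kJ/min

Q = 124000 kJ/min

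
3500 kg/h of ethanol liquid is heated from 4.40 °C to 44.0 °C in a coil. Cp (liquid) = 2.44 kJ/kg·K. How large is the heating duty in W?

Q = 93900 W

Q = ṁ·Cp·ΔT = 3500 × 2.44 × (44.0 − 4.40) = 338180 kJ/h
Converting: 338180 / 3600 s = 93.94 kW
Heating duty = 93940 W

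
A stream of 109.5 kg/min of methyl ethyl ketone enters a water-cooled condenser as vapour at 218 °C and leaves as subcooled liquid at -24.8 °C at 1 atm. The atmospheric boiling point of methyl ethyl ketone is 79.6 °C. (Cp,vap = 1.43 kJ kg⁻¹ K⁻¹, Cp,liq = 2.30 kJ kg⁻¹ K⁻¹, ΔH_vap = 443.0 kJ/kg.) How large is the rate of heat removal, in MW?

Q_c = 1.61 MW

vapour 218→79.6 °C: -197.91 kJ/kg
condensation at 79.6 °C: -443 kJ/kg
liquid 79.6→-24.8 °C: -240.12 kJ/kg
Δh = -197.91 + -443 + -240.12 = -881.03 kJ/kg
Q = ṁ·Δh = 109.5 kg/min × -881.03 kJ/kg = -96473 kJ/min
|Q| = 1607.9 kW = 1.6079 MW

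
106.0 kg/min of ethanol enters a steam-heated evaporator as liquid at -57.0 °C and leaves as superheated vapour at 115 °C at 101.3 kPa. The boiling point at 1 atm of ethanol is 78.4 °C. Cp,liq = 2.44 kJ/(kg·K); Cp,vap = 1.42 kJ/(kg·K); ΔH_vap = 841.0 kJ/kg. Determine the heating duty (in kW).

liquid -57.0→78.4 °C: 330.38 kJ/kg
vaporisation at 78.4 °C: 841 kJ/kg
vapour 78.4→115 °C: 51.972 kJ/kg
Δh = 330.38 + 841 + 51.972 = 1223.3 kJ/kg
Q = ṁ·Δh = 106.0 kg/min × 1223.3 kJ/kg = 129670 kJ/min
|Q| = 2161.2 kW

Q = 2160 kW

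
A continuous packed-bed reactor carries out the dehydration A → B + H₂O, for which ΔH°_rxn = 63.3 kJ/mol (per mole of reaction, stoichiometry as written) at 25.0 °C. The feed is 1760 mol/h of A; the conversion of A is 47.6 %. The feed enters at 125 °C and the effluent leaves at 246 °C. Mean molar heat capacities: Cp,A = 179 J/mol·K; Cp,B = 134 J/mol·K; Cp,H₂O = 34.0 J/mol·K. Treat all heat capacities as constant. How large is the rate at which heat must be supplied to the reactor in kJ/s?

Extent of reaction ξ = 0.476 × 1760 = 837.76 mol/h
Reaction term: ξ·ΔH°_rxn = 837.76 × 63.3 = 53030 kJ/h
Sensible, feed 125→25 °C: -31504 kJ/h
Outlet flows (mol/h): A 922.24, B 837.76, H₂O 837.76
Sensible, products 25→246 °C: 67587 kJ/h
Q = ΔH = 89113 kJ/h = 24.754 kW
Heat supplied = 24.754 kJ/s

Q_in = 24.8 kJ/s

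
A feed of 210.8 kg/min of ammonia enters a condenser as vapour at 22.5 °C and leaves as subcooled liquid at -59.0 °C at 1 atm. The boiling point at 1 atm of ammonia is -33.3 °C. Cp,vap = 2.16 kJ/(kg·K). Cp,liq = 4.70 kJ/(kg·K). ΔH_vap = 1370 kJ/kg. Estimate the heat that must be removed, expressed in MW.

vapour 22.5→-33.3 °C: -120.53 kJ/kg
condensation at -33.3 °C: -1370 kJ/kg
liquid -33.3→-59.0 °C: -120.79 kJ/kg
Δh = -120.53 + -1370 + -120.79 = -1611.3 kJ/kg
Q = ṁ·Δh = 210.8 kg/min × -1611.3 kJ/kg = -339670 kJ/min
|Q| = 5661.1 kW = 5.6611 MW

Q_c = 5.66 MW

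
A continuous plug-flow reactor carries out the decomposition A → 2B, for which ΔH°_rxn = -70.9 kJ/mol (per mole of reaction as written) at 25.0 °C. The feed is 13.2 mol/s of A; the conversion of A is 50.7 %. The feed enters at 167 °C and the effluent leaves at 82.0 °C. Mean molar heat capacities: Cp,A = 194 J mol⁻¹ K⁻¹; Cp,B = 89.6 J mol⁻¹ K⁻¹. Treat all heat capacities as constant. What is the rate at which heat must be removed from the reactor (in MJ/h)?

Extent of reaction ξ = 0.507 × 13.2 = 6.6924 mol/s
Reaction term: ξ·ΔH°_rxn = 6.6924 × -70.9 = -474.49 kJ/s
Sensible, feed 167→25 °C: -363.63 kJ/s
Outlet flows (mol/s): A 6.5076, B 13.385
Sensible, products 25→82.0 °C: 140.32 kJ/s
Q = ΔH = -697.8 kJ/s = -697.8 kW
Heat removed = 2512.1 MJ/h

Q_out = 2510 MJ/h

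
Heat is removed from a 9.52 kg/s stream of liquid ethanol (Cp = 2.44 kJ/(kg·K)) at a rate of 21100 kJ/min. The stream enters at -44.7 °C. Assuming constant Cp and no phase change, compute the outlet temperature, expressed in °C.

Q = 21100 kJ/min = 351.67 kJ/s
ΔT = Q/(ṁ·Cp) = 351.67/(9.52×2.44) = 15.139 K
T_out = -44.7 − 15.139 = -59.839 °C

T_out = -59.8 °C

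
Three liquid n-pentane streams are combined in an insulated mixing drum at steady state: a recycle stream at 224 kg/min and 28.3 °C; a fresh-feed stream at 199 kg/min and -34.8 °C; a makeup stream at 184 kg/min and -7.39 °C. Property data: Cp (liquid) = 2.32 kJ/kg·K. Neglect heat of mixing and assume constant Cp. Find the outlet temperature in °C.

No heat crosses the boundary, so H_out = H_in.
Σ ṁᵢCp,ᵢTᵢ = 224×2.32×28.3 + 199×2.32×-34.8 + 184×2.32×-7.39 = -4514.2
Σ ṁᵢCp,ᵢ = 224×2.32 + 199×2.32 + 184×2.32 = 1408.2
T_out = -4514.2 / 1408.2 = -3.2055 °C

T_out = -3.21 °C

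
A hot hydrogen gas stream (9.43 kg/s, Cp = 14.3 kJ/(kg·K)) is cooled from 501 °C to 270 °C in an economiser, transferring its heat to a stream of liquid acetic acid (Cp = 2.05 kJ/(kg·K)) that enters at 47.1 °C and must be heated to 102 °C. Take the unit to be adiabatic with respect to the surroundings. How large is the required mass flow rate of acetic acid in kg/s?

Heat released by hot stream: Q = 9.43 × 14.3 × (501 − 270) = 31150 kJ/s
Energy balance on cold side (adiabatic exchanger): Q = ṁ_c·Cp_c·(T_c,out − T_c,in)
ṁ_c = 31150 / [2.05 × (102 − 47.1)] = 276.78 kg/s

ṁ_c = 277 kg/s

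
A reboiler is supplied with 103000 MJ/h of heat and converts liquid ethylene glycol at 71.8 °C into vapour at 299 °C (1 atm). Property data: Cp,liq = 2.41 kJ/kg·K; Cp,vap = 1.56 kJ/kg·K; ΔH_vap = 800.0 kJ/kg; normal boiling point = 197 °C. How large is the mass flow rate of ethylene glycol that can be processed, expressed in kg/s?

Δh = 2.41×(197−71.8) + 800.0 + 1.56×(299−197) = 1260.9 kJ/kg
Q = 103000 MJ/h = 28611 kJ/s = 28611 kJ/s
ṁ = Q/Δh = 28611 / 1260.9 = 22.692 kg/s

ṁ = 22.7 kg/s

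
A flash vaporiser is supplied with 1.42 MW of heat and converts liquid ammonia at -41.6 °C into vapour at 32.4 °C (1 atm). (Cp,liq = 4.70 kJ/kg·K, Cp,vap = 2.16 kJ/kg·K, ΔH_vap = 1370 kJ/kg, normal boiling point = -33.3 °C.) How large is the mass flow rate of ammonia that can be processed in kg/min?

Δh = 4.70×(-33.3−-41.6) + 1370 + 2.16×(32.4−-33.3) = 1550.9 kJ/kg
Q = 1.42 MW = 1420 kJ/s = 85200 kJ/min
ṁ = Q/Δh = 85200 / 1550.9 = 54.935 kg/min

ṁ = 54.9 kg/min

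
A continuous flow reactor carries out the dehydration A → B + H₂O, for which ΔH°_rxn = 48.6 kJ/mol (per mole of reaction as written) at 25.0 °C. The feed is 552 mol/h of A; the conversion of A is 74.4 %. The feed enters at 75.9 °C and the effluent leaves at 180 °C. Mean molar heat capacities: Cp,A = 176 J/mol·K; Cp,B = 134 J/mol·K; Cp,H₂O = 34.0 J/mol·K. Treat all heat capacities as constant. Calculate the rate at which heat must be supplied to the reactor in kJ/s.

Q_in = 8.21 kJ/s

Extent of reaction ξ = 0.744 × 552 = 410.69 mol/h
Reaction term: ξ·ΔH°_rxn = 410.69 × 48.6 = 19959 kJ/h
Sensible, feed 75.9→25 °C: -4945 kJ/h
Outlet flows (mol/h): A 141.31, B 410.69, H₂O 410.69
Sensible, products 25→180 °C: 14549 kJ/h
Q = ΔH = 29564 kJ/h = 8.2121 kW
Heat supplied = 8.2121 kJ/s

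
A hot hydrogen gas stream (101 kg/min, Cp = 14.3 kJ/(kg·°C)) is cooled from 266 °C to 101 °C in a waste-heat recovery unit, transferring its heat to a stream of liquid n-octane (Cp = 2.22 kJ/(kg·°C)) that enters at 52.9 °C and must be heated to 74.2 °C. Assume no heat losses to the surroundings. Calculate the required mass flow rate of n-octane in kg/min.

Heat released by hot stream: Q = 101 × 14.3 × (266 − 101) = 238310 kJ/min
Energy balance on cold side (adiabatic exchanger): Q = ṁ_c·Cp_c·(T_c,out − T_c,in)
ṁ_c = 238310 / [2.22 × (74.2 − 52.9)] = 5039.7 kg/min

ṁ_c = 5040 kg/min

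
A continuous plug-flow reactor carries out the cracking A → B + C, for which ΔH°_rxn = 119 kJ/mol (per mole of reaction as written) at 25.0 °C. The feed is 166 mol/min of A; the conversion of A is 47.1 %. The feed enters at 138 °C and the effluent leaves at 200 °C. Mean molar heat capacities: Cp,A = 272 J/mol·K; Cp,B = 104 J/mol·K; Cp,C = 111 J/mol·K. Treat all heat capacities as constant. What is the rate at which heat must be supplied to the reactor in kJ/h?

Q_in = 679000 kJ/h

Extent of reaction ξ = 0.471 × 166 = 78.186 mol/min
Reaction term: ξ·ΔH°_rxn = 78.186 × 119 = 9304.1 kJ/min
Sensible, feed 138→25 °C: -5102.2 kJ/min
Outlet flows (mol/min): A 87.814, B 78.186, C 78.186
Sensible, products 25→200 °C: 7121.7 kJ/min
Q = ΔH = 11324 kJ/min = 188.73 kW
Heat supplied = 679420 kJ/h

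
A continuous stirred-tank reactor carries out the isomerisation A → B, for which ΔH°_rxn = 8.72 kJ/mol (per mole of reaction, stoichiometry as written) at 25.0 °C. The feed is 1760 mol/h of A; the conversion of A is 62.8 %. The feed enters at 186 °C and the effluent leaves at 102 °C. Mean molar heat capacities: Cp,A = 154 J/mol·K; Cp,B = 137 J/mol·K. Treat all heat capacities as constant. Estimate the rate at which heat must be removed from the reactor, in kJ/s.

Extent of reaction ξ = 0.628 × 1760 = 1105.3 mol/h
Reaction term: ξ·ΔH°_rxn = 1105.3 × 8.72 = 9638 kJ/h
Sensible, feed 186→25 °C: -43637 kJ/h
Outlet flows (mol/h): A 654.72, B 1105.3
Sensible, products 25→102 °C: 19423 kJ/h
Q = ΔH = -14576 kJ/h = -4.0489 kW
Heat removed = 4.0489 kJ/s

Q_out = 4.05 kJ/s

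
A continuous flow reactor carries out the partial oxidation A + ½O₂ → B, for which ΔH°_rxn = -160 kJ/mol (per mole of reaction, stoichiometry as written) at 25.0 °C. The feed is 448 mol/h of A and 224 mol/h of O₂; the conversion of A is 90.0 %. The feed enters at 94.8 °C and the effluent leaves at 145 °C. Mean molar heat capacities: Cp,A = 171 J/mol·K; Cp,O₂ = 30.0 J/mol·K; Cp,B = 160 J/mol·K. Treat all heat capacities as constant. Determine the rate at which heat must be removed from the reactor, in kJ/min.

Extent of reaction ξ = 0.900 × 448 = 403.2 mol/h
Reaction term: ξ·ΔH°_rxn = 403.2 × -160 = -64512 kJ/h
Sensible, feed 94.8→25 °C: -5816.3 kJ/h
Outlet flows (mol/h): A 44.8, O₂ 22.4, B 403.2
Sensible, products 25→145 °C: 8741.4 kJ/h
Q = ΔH = -61587 kJ/h = -17.107 kW
Heat removed = 1026.4 kJ/min

Q_out = 1030 kJ/min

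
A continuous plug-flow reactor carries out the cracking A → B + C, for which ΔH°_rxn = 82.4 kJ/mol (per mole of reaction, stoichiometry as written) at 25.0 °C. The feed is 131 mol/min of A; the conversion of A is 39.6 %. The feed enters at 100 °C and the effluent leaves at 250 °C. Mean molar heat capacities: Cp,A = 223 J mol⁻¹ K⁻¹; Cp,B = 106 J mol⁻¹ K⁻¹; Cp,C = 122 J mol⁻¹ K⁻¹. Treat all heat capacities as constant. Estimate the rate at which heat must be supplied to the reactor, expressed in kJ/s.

Q_in = 145 kJ/s

Extent of reaction ξ = 0.396 × 131 = 51.876 mol/min
Reaction term: ξ·ΔH°_rxn = 51.876 × 82.4 = 4274.6 kJ/min
Sensible, feed 100→25 °C: -2191 kJ/min
Outlet flows (mol/min): A 79.124, B 51.876, C 51.876
Sensible, products 25→250 °C: 6631.3 kJ/min
Q = ΔH = 8714.9 kJ/min = 145.25 kW
Heat supplied = 145.25 kJ/s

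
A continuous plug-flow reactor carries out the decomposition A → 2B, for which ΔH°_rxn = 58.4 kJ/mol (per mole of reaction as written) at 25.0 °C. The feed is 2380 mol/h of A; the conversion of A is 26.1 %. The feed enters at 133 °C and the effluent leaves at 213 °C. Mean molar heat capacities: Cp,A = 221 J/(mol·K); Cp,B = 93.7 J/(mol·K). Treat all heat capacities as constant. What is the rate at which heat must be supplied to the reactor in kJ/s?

Q_in = 20.7 kJ/s

Extent of reaction ξ = 0.261 × 2380 = 621.18 mol/h
Reaction term: ξ·ΔH°_rxn = 621.18 × 58.4 = 36277 kJ/h
Sensible, feed 133→25 °C: -56806 kJ/h
Outlet flows (mol/h): A 1758.8, B 1242.4
Sensible, products 25→213 °C: 94960 kJ/h
Q = ΔH = 74431 kJ/h = 20.675 kW
Heat supplied = 20.675 kJ/s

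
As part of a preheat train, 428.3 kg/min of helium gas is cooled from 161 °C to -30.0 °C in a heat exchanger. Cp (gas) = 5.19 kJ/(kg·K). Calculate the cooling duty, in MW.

Q = ṁ·Cp·ΔT = 428.3 × 5.19 × (-30.0 − 161) = -424570 kJ/min
Converting: 424570 / 60 s = 7076.2 kW
Cooling duty = 7.0762 MW

Q_c = 7.08 MW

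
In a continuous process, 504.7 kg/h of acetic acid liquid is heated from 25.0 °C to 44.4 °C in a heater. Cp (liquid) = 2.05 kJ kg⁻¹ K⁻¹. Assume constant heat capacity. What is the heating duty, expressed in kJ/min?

Q = ṁ·Cp·ΔT = 504.7 × 2.05 × (44.4 − 25.0) = 20072 kJ/h
Converting: 20072 / 3600 s = 5.5755 kW
Heating duty = 334.53 kJ/min

Q = 335 kJ/min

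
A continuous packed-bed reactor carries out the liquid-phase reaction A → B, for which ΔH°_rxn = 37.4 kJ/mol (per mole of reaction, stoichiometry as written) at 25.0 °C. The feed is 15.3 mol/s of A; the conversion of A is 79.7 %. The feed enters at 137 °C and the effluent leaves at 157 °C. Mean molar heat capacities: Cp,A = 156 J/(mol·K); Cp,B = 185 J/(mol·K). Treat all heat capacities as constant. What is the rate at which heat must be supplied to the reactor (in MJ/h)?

Extent of reaction ξ = 0.797 × 15.3 = 12.194 mol/s
Reaction term: ξ·ΔH°_rxn = 12.194 × 37.4 = 456.06 kJ/s
Sensible, feed 137→25 °C: -267.32 kJ/s
Outlet flows (mol/s): A 3.1059, B 12.194
Sensible, products 25→157 °C: 361.74 kJ/s
Q = ΔH = 550.47 kJ/s = 550.47 kW
Heat supplied = 1981.7 MJ/h

Q_in = 1980 MJ/h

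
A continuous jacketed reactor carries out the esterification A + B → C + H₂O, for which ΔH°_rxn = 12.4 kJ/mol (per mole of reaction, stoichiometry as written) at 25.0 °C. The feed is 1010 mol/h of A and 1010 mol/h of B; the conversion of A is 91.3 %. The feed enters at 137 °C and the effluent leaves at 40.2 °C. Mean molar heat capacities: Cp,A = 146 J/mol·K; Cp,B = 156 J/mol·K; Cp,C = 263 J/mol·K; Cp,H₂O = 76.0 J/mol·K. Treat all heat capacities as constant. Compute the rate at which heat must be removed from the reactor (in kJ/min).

Extent of reaction ξ = 0.913 × 1010 = 922.13 mol/h
Reaction term: ξ·ΔH°_rxn = 922.13 × 12.4 = 11434 kJ/h
Sensible, feed 137→25 °C: -34162 kJ/h
Outlet flows (mol/h): A 87.87, B 87.87, C 922.13, H₂O 922.13
Sensible, products 25→40.2 °C: 5154.9 kJ/h
Q = ΔH = -17573 kJ/h = -4.8814 kW
Heat removed = 292.88 kJ/min

Q_out = 293 kJ/min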